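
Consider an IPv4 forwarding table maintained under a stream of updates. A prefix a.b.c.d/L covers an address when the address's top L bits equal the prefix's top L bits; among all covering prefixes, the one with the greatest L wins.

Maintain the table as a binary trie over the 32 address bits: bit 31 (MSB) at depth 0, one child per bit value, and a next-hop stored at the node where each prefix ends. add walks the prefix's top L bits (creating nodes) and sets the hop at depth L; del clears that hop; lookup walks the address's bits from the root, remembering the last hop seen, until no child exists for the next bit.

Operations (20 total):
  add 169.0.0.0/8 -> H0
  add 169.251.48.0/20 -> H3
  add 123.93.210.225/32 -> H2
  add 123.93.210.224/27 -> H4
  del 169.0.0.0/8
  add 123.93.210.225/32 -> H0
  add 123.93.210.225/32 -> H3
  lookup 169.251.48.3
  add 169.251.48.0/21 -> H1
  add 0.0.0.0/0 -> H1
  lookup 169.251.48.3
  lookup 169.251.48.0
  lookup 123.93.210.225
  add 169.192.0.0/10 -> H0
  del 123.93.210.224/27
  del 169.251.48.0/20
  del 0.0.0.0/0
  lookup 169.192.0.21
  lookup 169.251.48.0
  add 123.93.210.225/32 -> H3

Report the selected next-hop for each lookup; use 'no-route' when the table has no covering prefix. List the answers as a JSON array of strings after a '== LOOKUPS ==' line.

Apply in order:
  add 169.0.0.0/8 -> H0 at depth 8
  add 169.251.48.0/20 -> H3 at depth 20
  add 123.93.210.225/32 -> H2 at depth 32
  add 123.93.210.224/27 -> H4 at depth 27
  - 169.0.0.0/8 clear@8
  add 123.93.210.225/32 -> H0 at depth 32
  add 123.93.210.225/32 -> H3 at depth 32
  Q 169.251.48.3: descend 10101001111110110011 ; hops seen [H3] ; pick H3
  add 169.251.48.0/21 -> H1 at depth 21
  add 0.0.0.0/0 -> H1 at depth 0
  Q 169.251.48.3: descend 101010011111101100110 ; hops seen [H1,H3,H1] ; pick H1
  Q 169.251.48.0: descend 101010011111101100110 ; hops seen [H1,H3,H1] ; pick H1
  Q 123.93.210.225: descend 01111011010111011101001011100001 ; hops seen [H1,H4,H3] ; pick H3
  add 169.192.0.0/10 -> H0 at depth 10
  - 123.93.210.224/27 clear@27
  - 169.251.48.0/20 clear@20
  - 0.0.0.0/0 clear@0
  Q 169.192.0.21: descend 1010100111 ; hops seen [H0] ; pick H0
  Q 169.251.48.0: descend 101010011111101100110 ; hops seen [H0,H1] ; pick H1
  add 123.93.210.225/32 -> H3 at depth 32

== LOOKUPS ==
["H3","H1","H1","H3","H0","H1"]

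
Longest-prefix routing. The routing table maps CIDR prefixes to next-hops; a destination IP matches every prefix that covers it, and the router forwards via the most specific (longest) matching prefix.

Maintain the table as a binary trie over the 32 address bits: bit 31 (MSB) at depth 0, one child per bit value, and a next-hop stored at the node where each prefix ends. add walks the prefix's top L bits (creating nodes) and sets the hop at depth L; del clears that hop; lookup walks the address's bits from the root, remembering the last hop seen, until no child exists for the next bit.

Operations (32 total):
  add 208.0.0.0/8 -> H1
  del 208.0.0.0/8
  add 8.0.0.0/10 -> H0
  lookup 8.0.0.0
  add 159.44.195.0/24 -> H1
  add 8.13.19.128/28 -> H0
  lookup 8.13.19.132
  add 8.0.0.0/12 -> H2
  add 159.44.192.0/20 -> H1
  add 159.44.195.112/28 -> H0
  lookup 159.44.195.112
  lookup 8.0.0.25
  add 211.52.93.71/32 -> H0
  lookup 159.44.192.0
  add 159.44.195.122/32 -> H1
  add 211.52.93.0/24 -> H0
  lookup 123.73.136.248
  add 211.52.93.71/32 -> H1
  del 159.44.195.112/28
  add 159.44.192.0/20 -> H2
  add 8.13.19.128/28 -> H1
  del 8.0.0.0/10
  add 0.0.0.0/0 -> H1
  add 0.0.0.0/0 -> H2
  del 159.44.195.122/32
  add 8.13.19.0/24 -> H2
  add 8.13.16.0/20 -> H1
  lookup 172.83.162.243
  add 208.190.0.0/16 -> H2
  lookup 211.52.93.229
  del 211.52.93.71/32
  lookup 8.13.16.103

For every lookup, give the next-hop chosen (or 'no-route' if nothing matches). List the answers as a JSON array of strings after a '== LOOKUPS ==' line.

Apply in order:
  add 208.0.0.0/8 -> H1 at depth 8
  - 208.0.0.0/8 clear@8
  add 8.0.0.0/10 -> H0 at depth 10
  ? 8.0.0.0  path d0:-→d1:-→d2:-→d3:-→d4:-→d5:-→d6:-→d7:-→d8:-→d9:-→d10:H0  best=H0
  add 159.44.195.0/24 -> H1 at depth 24
  add 8.13.19.128/28 -> H0 at depth 28
  ? 8.13.19.132  path d0:-→d1:-→d2:-→d3:-→d4:-→d5:-→d6:-→d7:-→d8:-→d9:-→d10:H0→d11:-→d12:-→d13:-→d14:-→d15:-→d16:-→d17:-→d18:-→d19:-→d20:-→d21:-→d22:-→d23:-→d24:-→d25:-→d26:-→d27:-→d28:H0  best=H0
  add 8.0.0.0/12 -> H2 at depth 12
  add 159.44.192.0/20 -> H1 at depth 20
  add 159.44.195.112/28 -> H0 at depth 28
  ? 159.44.195.112  path d0:-→d1:-→d2:-→d3:-→d4:-→d5:-→d6:-→d7:-→d8:-→d9:-→d10:-→d11:-→d12:-→d13:-→d14:-→d15:-→d16:-→d17:-→d18:-→d19:-→d20:H1→d21:-→d22:-→d23:-→d24:H1→d25:-→d26:-→d27:-→d28:H0  best=H0
  ? 8.0.0.25  path d0:-→d1:-→d2:-→d3:-→d4:-→d5:-→d6:-→d7:-→d8:-→d9:-→d10:H0→d11:-→d12:H2  best=H2
  add 211.52.93.71/32 -> H0 at depth 32
  ? 159.44.192.0  path d0:-→d1:-→d2:-→d3:-→d4:-→d5:-→d6:-→d7:-→d8:-→d9:-→d10:-→d11:-→d12:-→d13:-→d14:-→d15:-→d16:-→d17:-→d18:-→d19:-→d20:H1→d21:-→d22:-  best=H1
  add 159.44.195.122/32 -> H1 at depth 32
  add 211.52.93.0/24 -> H0 at depth 24
  ? 123.73.136.248  path d0:-→d1:-  best=no-route
  add 211.52.93.71/32 -> H1 at depth 32
  - 159.44.195.112/28 clear@28
  add 159.44.192.0/20 -> H2 at depth 20
  add 8.13.19.128/28 -> H1 at depth 28
  - 8.0.0.0/10 clear@10
  add 0.0.0.0/0 -> H1 at depth 0
  add 0.0.0.0/0 -> H2 at depth 0
  - 159.44.195.122/32 clear@32
  add 8.13.19.0/24 -> H2 at depth 24
  add 8.13.16.0/20 -> H1 at depth 20
  ? 172.83.162.243  path d0:H2→d1:-→d2:-  best=H2
  add 208.190.0.0/16 -> H2 at depth 16
  ? 211.52.93.229  path d0:H2→d1:-→d2:-→d3:-→d4:-→d5:-→d6:-→d7:-→d8:-→d9:-→d10:-→d11:-→d12:-→d13:-→d14:-→d15:-→d16:-→d17:-→d18:-→d19:-→d20:-→d21:-→d22:-→d23:-→d24:H0  best=H0
  - 211.52.93.71/32 clear@32
  ? 8.13.16.103  path d0:H2→d1:-→d2:-→d3:-→d4:-→d5:-→d6:-→d7:-→d8:-→d9:-→d10:-→d11:-→d12:H2→d13:-→d14:-→d15:-→d16:-→d17:-→d18:-→d19:-→d20:H1→d21:-→d22:-  best=H1

== LOOKUPS ==
["H0","H0","H0","H2","H1","no-route","H2","H0","H1"]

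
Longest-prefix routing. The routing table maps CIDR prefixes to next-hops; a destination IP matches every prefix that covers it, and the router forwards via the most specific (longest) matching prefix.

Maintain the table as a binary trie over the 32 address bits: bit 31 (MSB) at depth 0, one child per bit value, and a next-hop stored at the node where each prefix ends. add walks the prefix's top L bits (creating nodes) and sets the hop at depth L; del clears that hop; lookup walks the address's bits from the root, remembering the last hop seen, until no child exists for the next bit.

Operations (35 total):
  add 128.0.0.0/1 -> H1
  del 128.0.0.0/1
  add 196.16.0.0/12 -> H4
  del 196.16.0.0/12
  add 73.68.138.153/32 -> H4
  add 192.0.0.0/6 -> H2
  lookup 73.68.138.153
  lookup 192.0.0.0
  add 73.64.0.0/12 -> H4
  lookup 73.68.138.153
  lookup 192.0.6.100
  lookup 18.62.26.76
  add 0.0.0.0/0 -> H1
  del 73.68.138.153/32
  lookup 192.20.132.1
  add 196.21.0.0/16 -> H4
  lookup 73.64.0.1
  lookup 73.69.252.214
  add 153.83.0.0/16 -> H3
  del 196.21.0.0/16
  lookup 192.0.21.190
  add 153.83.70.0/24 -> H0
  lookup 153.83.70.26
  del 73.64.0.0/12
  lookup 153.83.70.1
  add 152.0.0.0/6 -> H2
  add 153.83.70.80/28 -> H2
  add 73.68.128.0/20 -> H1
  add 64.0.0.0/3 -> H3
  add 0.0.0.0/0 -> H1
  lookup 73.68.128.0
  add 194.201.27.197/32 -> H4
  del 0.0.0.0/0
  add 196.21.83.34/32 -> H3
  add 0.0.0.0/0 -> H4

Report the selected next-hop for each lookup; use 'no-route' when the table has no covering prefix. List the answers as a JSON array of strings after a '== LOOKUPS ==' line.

Trace:
  add 128.0.0.0/1 -> H1 at depth 1
  - 128.0.0.0/1 clear@1
  add 196.16.0.0/12 -> H4 at depth 12
  - 196.16.0.0/12 clear@12
  add 73.68.138.153/32 -> H4 at depth 32
  add 192.0.0.0/6 -> H2 at depth 6
  Q 73.68.138.153: descend 01001001010001001000101010011001 ; hops seen [H4] ; pick H4
  Q 192.0.0.0: descend 110000 ; hops seen [H2] ; pick H2
  add 73.64.0.0/12 -> H4 at depth 12
  Q 73.68.138.153: descend 01001001010001001000101010011001 ; hops seen [H4,H4] ; pick H4
  Q 192.0.6.100: descend 110000 ; hops seen [H2] ; pick H2
  Q 18.62.26.76: descend 0 ; hops seen [∅] ; pick no-route
  add 0.0.0.0/0 -> H1 at depth 0
  - 73.68.138.153/32 clear@32
  Q 192.20.132.1: descend 110000 ; hops seen [H1,H2] ; pick H2
  add 196.21.0.0/16 -> H4 at depth 16
  Q 73.64.0.1: descend 0100100101000 ; hops seen [H1,H4] ; pick H4
  Q 73.69.252.214: descend 010010010100010 ; hops seen [H1,H4] ; pick H4
  add 153.83.0.0/16 -> H3 at depth 16
  - 196.21.0.0/16 clear@16
  Q 192.0.21.190: descend 110000 ; hops seen [H1,H2] ; pick H2
  add 153.83.70.0/24 -> H0 at depth 24
  Q 153.83.70.26: descend 100110010101001101000110 ; hops seen [H1,H3,H0] ; pick H0
  - 73.64.0.0/12 clear@12
  Q 153.83.70.1: descend 100110010101001101000110 ; hops seen [H1,H3,H0] ; pick H0
  add 152.0.0.0/6 -> H2 at depth 6
  add 153.83.70.80/28 -> H2 at depth 28
  add 73.68.128.0/20 -> H1 at depth 20
  add 64.0.0.0/3 -> H3 at depth 3
  add 0.0.0.0/0 -> H1 at depth 0
  Q 73.68.128.0: descend 01001001010001001000 ; hops seen [H1,H3,H1] ; pick H1
  add 194.201.27.197/32 -> H4 at depth 32
  - 0.0.0.0/0 clear@0
  add 196.21.83.34/32 -> H3 at depth 32
  add 0.0.0.0/0 -> H4 at depth 0

== LOOKUPS ==
["H4","H2","H4","H2","no-route","H2","H4","H4","H2","H0","H0","H1"]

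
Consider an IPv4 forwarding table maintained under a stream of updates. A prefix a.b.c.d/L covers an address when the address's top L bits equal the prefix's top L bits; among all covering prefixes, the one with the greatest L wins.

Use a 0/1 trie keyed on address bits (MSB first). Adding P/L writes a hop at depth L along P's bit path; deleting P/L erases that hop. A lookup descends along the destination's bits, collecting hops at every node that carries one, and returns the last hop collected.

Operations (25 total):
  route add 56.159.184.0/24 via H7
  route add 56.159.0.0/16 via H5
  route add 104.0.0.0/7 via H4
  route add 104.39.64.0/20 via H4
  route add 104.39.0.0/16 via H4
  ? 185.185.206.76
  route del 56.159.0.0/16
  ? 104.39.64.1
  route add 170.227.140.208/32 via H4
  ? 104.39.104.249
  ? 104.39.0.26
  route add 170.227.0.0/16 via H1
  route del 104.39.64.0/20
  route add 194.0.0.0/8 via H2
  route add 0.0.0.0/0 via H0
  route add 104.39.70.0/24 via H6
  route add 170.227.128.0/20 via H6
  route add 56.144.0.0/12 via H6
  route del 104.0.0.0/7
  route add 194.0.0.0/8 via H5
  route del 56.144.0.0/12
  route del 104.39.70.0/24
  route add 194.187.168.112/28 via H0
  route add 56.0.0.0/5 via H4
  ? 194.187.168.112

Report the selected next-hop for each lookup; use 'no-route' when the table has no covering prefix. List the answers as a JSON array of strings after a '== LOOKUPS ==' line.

Process each operation:
  add 56.159.184.0/24 -> H7 at depth 24
  add 56.159.0.0/16 -> H5 at depth 16
  add 104.0.0.0/7 -> H4 at depth 7
  add 104.39.64.0/20 -> H4 at depth 20
  add 104.39.0.0/16 -> H4 at depth 16
  lookup 185.185.206.76: bits ε walk d0:- -> no-route
  - 56.159.0.0/16 clear@16
  lookup 104.39.64.1: bits 01101000001001110100 walk d0:-→d1:-→d2:-→d3:-→d4:-→d5:-→d6:-→d7:H4→d8:-→d9:-→d10:-→d11:-→d12:-→d13:-→d14:-→d15:-→d16:H4→d17:-→d18:-→d19:-→d20:H4 -> H4
  add 170.227.140.208/32 -> H4 at depth 32
  lookup 104.39.104.249: bits 011010000010011101 walk d0:-→d1:-→d2:-→d3:-→d4:-→d5:-→d6:-→d7:H4→d8:-→d9:-→d10:-→d11:-→d12:-→d13:-→d14:-→d15:-→d16:H4→d17:-→d18:- -> H4
  lookup 104.39.0.26: bits 01101000001001110 walk d0:-→d1:-→d2:-→d3:-→d4:-→d5:-→d6:-→d7:H4→d8:-→d9:-→d10:-→d11:-→d12:-→d13:-→d14:-→d15:-→d16:H4→d17:- -> H4
  add 170.227.0.0/16 -> H1 at depth 16
  - 104.39.64.0/20 clear@20
  add 194.0.0.0/8 -> H2 at depth 8
  add 0.0.0.0/0 -> H0 at depth 0
  add 104.39.70.0/24 -> H6 at depth 24
  add 170.227.128.0/20 -> H6 at depth 20
  add 56.144.0.0/12 -> H6 at depth 12
  - 104.0.0.0/7 clear@7
  add 194.0.0.0/8 -> H5 at depth 8
  - 56.144.0.0/12 clear@12
  - 104.39.70.0/24 clear@24
  add 194.187.168.112/28 -> H0 at depth 28
  add 56.0.0.0/5 -> H4 at depth 5
  lookup 194.187.168.112: bits 1100001010111011101010000111 walk d0:H0→d1:-→d2:-→d3:-→d4:-→d5:-→d6:-→d7:-→d8:H5→d9:-→d10:-→d11:-→d12:-→d13:-→d14:-→d15:-→d16:-→d17:-→d18:-→d19:-→d20:-→d21:-→d22:-→d23:-→d24:-→d25:-→d26:-→d27:-→d28:H0 -> H0

== LOOKUPS ==
["no-route","H4","H4","H4","H0"]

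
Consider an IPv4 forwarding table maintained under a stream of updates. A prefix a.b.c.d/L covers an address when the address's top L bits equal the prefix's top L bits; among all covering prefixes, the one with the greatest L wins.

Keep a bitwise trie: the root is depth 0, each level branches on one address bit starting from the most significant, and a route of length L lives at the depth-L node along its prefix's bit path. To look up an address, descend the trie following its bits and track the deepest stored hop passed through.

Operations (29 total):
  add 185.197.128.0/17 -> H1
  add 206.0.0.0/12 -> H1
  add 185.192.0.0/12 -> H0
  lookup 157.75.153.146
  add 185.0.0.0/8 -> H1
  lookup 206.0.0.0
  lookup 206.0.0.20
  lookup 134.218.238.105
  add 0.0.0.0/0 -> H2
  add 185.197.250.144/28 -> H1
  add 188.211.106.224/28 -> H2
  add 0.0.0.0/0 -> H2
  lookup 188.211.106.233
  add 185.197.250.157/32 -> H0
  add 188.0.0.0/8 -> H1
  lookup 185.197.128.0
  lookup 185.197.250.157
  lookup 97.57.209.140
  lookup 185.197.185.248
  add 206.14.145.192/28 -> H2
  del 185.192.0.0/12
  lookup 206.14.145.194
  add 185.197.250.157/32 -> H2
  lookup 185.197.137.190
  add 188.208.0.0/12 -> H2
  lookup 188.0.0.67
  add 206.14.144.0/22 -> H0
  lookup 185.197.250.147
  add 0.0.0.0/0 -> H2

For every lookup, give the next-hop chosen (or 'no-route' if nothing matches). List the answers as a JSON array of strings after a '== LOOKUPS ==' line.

Trace:
  + 185.197.128.0/17 (H1) depth=17
  + 206.0.0.0/12 (H1) depth=12
  + 185.192.0.0/12 (H0) depth=12
  Q 157.75.153.146: descend 10 ; hops seen [∅] ; pick no-route
  + 185.0.0.0/8 (H1) depth=8
  Q 206.0.0.0: descend 110011100000 ; hops seen [H1] ; pick H1
  Q 206.0.0.20: descend 110011100000 ; hops seen [H1] ; pick H1
  Q 134.218.238.105: descend 10 ; hops seen [∅] ; pick no-route
  + 0.0.0.0/0 (H2) depth=0
  + 185.197.250.144/28 (H1) depth=28
  + 188.211.106.224/28 (H2) depth=28
  + 0.0.0.0/0 (H2) depth=0
  Q 188.211.106.233: descend 1011110011010011011010101110 ; hops seen [H2,H2] ; pick H2
  + 185.197.250.157/32 (H0) depth=32
  + 188.0.0.0/8 (H1) depth=8
  Q 185.197.128.0: descend 10111001110001011 ; hops seen [H2,H1,H0,H1] ; pick H1
  Q 185.197.250.157: descend 10111001110001011111101010011101 ; hops seen [H2,H1,H0,H1,H1,H0] ; pick H0
  Q 97.57.209.140: descend ε ; hops seen [H2] ; pick H2
  Q 185.197.185.248: descend 10111001110001011 ; hops seen [H2,H1,H0,H1] ; pick H1
  + 206.14.145.192/28 (H2) depth=28
  - 185.192.0.0/12 clear@12
  Q 206.14.145.194: descend 1100111000001110100100011100 ; hops seen [H2,H1,H2] ; pick H2
  + 185.197.250.157/32 (H2) depth=32
  Q 185.197.137.190: descend 10111001110001011 ; hops seen [H2,H1,H1] ; pick H1
  + 188.208.0.0/12 (H2) depth=12
  Q 188.0.0.67: descend 10111100 ; hops seen [H2,H1] ; pick H1
  + 206.14.144.0/22 (H0) depth=22
  Q 185.197.250.147: descend 1011100111000101111110101001 ; hops seen [H2,H1,H1,H1] ; pick H1
  + 0.0.0.0/0 (H2) depth=0

== LOOKUPS ==
["no-route","H1","H1","no-route","H2","H1","H0","H2","H1","H2","H1","H1","H1"]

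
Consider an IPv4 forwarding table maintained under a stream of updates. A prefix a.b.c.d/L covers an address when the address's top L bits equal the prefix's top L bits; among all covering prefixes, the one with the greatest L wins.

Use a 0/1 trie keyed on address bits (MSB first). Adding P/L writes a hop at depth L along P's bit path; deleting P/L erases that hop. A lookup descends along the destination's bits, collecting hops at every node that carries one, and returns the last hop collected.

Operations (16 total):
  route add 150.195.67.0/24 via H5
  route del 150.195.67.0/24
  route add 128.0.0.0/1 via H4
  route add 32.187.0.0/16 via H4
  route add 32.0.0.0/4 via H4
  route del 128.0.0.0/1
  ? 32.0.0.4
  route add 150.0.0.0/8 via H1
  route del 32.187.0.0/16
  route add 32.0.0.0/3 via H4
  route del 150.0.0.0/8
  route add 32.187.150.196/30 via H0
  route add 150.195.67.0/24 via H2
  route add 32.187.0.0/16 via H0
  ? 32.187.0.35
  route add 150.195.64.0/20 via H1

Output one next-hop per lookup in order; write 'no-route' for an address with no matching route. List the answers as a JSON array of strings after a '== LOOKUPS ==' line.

Trace:
  add 150.195.67.0/24 -> H5 at depth 24
  del 150.195.67.0/24 (clear depth 24)
  add 128.0.0.0/1 -> H4 at depth 1
  add 32.187.0.0/16 -> H4 at depth 16
  add 32.0.0.0/4 -> H4 at depth 4
  del 128.0.0.0/1 (clear depth 1)
  Q 32.0.0.4: descend 00100000 ; hops seen [H4] ; pick H4
  add 150.0.0.0/8 -> H1 at depth 8
  del 32.187.0.0/16 (clear depth 16)
  add 32.0.0.0/3 -> H4 at depth 3
  del 150.0.0.0/8 (clear depth 8)
  add 32.187.150.196/30 -> H0 at depth 30
  add 150.195.67.0/24 -> H2 at depth 24
  add 32.187.0.0/16 -> H0 at depth 16
  Q 32.187.0.35: descend 0010000010111011 ; hops seen [H4,H4,H0] ; pick H0
  add 150.195.64.0/20 -> H1 at depth 20

== LOOKUPS ==
["H4","H0"]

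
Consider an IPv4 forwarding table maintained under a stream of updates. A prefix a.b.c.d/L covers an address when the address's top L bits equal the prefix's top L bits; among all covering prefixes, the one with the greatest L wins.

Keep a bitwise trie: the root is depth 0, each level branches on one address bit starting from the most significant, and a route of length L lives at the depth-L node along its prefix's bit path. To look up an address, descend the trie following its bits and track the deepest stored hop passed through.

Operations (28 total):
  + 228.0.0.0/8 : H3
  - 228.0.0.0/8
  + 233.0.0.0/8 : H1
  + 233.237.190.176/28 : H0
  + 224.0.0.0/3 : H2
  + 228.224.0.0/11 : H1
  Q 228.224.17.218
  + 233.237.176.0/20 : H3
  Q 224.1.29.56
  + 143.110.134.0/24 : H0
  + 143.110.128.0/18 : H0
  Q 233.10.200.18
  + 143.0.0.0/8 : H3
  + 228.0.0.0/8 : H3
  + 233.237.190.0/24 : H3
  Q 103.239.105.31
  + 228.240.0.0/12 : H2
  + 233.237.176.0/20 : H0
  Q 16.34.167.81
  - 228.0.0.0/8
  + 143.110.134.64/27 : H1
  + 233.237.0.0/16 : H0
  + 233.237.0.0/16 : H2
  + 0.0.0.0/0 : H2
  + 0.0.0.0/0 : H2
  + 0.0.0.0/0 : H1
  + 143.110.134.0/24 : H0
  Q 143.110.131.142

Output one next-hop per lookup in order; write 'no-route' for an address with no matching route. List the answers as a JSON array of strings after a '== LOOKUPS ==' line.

Apply in order:
  add 228.0.0.0/8 -> H3 at depth 8
  - 228.0.0.0/8 clear@8
  add 233.0.0.0/8 -> H1 at depth 8
  add 233.237.190.176/28 -> H0 at depth 28
  add 224.0.0.0/3 -> H2 at depth 3
  add 228.224.0.0/11 -> H1 at depth 11
  ? 228.224.17.218  path d0:-→d1:-→d2:-→d3:H2→d4:-→d5:-→d6:-→d7:-→d8:-→d9:-→d10:-→d11:H1  best=H1
  add 233.237.176.0/20 -> H3 at depth 20
  ? 224.1.29.56  path d0:-→d1:-→d2:-→d3:H2→d4:-→d5:-  best=H2
  add 143.110.134.0/24 -> H0 at depth 24
  add 143.110.128.0/18 -> H0 at depth 18
  ? 233.10.200.18  path d0:-→d1:-→d2:-→d3:H2→d4:-→d5:-→d6:-→d7:-→d8:H1  best=H1
  add 143.0.0.0/8 -> H3 at depth 8
  add 228.0.0.0/8 -> H3 at depth 8
  add 233.237.190.0/24 -> H3 at depth 24
  ? 103.239.105.31  path d0:-  best=no-route
  add 228.240.0.0/12 -> H2 at depth 12
  add 233.237.176.0/20 -> H0 at depth 20
  ? 16.34.167.81  path d0:-  best=no-route
  - 228.0.0.0/8 clear@8
  add 143.110.134.64/27 -> H1 at depth 27
  add 233.237.0.0/16 -> H0 at depth 16
  add 233.237.0.0/16 -> H2 at depth 16
  add 0.0.0.0/0 -> H2 at depth 0
  add 0.0.0.0/0 -> H2 at depth 0
  add 0.0.0.0/0 -> H1 at depth 0
  add 143.110.134.0/24 -> H0 at depth 24
  ? 143.110.131.142  path d0:H1→d1:-→d2:-→d3:-→d4:-→d5:-→d6:-→d7:-→d8:H3→d9:-→d10:-→d11:-→d12:-→d13:-→d14:-→d15:-→d16:-→d17:-→d18:H0→d19:-→d20:-→d21:-  best=H0

== LOOKUPS ==
["H1","H2","H1","no-route","no-route","H0"]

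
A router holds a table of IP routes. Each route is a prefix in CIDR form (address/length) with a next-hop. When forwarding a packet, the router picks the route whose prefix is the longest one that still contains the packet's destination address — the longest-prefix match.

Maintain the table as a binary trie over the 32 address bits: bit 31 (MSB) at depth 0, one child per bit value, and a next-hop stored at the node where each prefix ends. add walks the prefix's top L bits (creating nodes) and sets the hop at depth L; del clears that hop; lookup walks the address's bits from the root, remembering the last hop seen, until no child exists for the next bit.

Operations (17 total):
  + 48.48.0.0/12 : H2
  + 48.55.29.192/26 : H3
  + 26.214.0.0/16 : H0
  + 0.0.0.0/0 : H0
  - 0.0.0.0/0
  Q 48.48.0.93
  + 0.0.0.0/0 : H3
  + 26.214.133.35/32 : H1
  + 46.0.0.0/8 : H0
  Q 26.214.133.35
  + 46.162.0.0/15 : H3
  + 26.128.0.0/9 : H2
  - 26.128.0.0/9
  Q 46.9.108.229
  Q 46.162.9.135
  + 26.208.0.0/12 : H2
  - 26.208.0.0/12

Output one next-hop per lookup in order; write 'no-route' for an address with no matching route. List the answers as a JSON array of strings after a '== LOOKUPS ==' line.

Process each operation:
  add 48.48.0.0/12 -> H2 at depth 12
  add 48.55.29.192/26 -> H3 at depth 26
  add 26.214.0.0/16 -> H0 at depth 16
  add 0.0.0.0/0 -> H0 at depth 0
  del 0.0.0.0/0 (clear depth 0)
  lookup 48.48.0.93: bits 0011000000110 walk d0:-→d1:-→d2:-→d3:-→d4:-→d5:-→d6:-→d7:-→d8:-→d9:-→d10:-→d11:-→d12:H2→d13:- -> H2
  add 0.0.0.0/0 -> H3 at depth 0
  add 26.214.133.35/32 -> H1 at depth 32
  add 46.0.0.0/8 -> H0 at depth 8
  lookup 26.214.133.35: bits 00011010110101101000010100100011 walk d0:H3→d1:-→d2:-→d3:-→d4:-→d5:-→d6:-→d7:-→d8:-→d9:-→d10:-→d11:-→d12:-→d13:-→d14:-→d15:-→d16:H0→d17:-→d18:-→d19:-→d20:-→d21:-→d22:-→d23:-→d24:-→d25:-→d26:-→d27:-→d28:-→d29:-→d30:-→d31:-→d32:H1 -> H1
  add 46.162.0.0/15 -> H3 at depth 15
  add 26.128.0.0/9 -> H2 at depth 9
  del 26.128.0.0/9 (clear depth 9)
  lookup 46.9.108.229: bits 00101110 walk d0:H3→d1:-→d2:-→d3:-→d4:-→d5:-→d6:-→d7:-→d8:H0 -> H0
  lookup 46.162.9.135: bits 001011101010001 walk d0:H3→d1:-→d2:-→d3:-→d4:-→d5:-→d6:-→d7:-→d8:H0→d9:-→d10:-→d11:-→d12:-→d13:-→d14:-→d15:H3 -> H3
  add 26.208.0.0/12 -> H2 at depth 12
  del 26.208.0.0/12 (clear depth 12)

== LOOKUPS ==
["H2","H1","H0","H3"]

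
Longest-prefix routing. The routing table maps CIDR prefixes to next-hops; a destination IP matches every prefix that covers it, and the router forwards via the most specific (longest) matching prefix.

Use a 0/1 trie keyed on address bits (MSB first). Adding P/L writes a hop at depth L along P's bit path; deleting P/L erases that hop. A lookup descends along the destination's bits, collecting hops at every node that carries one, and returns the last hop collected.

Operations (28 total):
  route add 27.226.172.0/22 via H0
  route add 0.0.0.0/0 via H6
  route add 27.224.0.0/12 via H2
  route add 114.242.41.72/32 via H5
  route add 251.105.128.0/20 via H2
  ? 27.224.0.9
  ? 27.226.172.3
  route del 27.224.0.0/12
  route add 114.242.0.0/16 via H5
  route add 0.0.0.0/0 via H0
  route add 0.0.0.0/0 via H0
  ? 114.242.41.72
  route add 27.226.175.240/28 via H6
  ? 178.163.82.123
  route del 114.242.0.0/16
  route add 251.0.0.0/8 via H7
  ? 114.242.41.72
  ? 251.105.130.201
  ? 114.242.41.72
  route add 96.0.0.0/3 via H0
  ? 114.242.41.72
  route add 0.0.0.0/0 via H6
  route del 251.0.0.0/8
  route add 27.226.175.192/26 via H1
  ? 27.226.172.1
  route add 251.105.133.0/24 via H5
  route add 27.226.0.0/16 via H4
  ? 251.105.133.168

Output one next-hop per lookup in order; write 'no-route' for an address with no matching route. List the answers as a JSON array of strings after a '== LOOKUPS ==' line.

Apply in order:
  add 27.226.172.0/22 -> H0 at depth 22
  add 0.0.0.0/0 -> H6 at depth 0
  add 27.224.0.0/12 -> H2 at depth 12
  add 114.242.41.72/32 -> H5 at depth 32
  add 251.105.128.0/20 -> H2 at depth 20
  ? 27.224.0.9  path d0:H6→d1:-→d2:-→d3:-→d4:-→d5:-→d6:-→d7:-→d8:-→d9:-→d10:-→d11:-→d12:H2→d13:-→d14:-  best=H2
  ? 27.226.172.3  path d0:H6→d1:-→d2:-→d3:-→d4:-→d5:-→d6:-→d7:-→d8:-→d9:-→d10:-→d11:-→d12:H2→d13:-→d14:-→d15:-→d16:-→d17:-→d18:-→d19:-→d20:-→d21:-→d22:H0  best=H0
  del 27.224.0.0/12 (clear depth 12)
  add 114.242.0.0/16 -> H5 at depth 16
  add 0.0.0.0/0 -> H0 at depth 0
  add 0.0.0.0/0 -> H0 at depth 0
  ? 114.242.41.72  path d0:H0→d1:-→d2:-→d3:-→d4:-→d5:-→d6:-→d7:-→d8:-→d9:-→d10:-→d11:-→d12:-→d13:-→d14:-→d15:-→d16:H5→d17:-→d18:-→d19:-→d20:-→d21:-→d22:-→d23:-→d24:-→d25:-→d26:-→d27:-→d28:-→d29:-→d30:-→d31:-→d32:H5  best=H5
  add 27.226.175.240/28 -> H6 at depth 28
  ? 178.163.82.123  path d0:H0→d1:-  best=H0
  del 114.242.0.0/16 (clear depth 16)
  add 251.0.0.0/8 -> H7 at depth 8
  ? 114.242.41.72  path d0:H0→d1:-→d2:-→d3:-→d4:-→d5:-→d6:-→d7:-→d8:-→d9:-→d10:-→d11:-→d12:-→d13:-→d14:-→d15:-→d16:-→d17:-→d18:-→d19:-→d20:-→d21:-→d22:-→d23:-→d24:-→d25:-→d26:-→d27:-→d28:-→d29:-→d30:-→d31:-→d32:H5  best=H5
  ? 251.105.130.201  path d0:H0→d1:-→d2:-→d3:-→d4:-→d5:-→d6:-→d7:-→d8:H7→d9:-→d10:-→d11:-→d12:-→d13:-→d14:-→d15:-→d16:-→d17:-→d18:-→d19:-→d20:H2  best=H2
  ? 114.242.41.72  path d0:H0→d1:-→d2:-→d3:-→d4:-→d5:-→d6:-→d7:-→d8:-→d9:-→d10:-→d11:-→d12:-→d13:-→d14:-→d15:-→d16:-→d17:-→d18:-→d19:-→d20:-→d21:-→d22:-→d23:-→d24:-→d25:-→d26:-→d27:-→d28:-→d29:-→d30:-→d31:-→d32:H5  best=H5
  add 96.0.0.0/3 -> H0 at depth 3
  ? 114.242.41.72  path d0:H0→d1:-→d2:-→d3:H0→d4:-→d5:-→d6:-→d7:-→d8:-→d9:-→d10:-→d11:-→d12:-→d13:-→d14:-→d15:-→d16:-→d17:-→d18:-→d19:-→d20:-→d21:-→d22:-→d23:-→d24:-→d25:-→d26:-→d27:-→d28:-→d29:-→d30:-→d31:-→d32:H5  best=H5
  add 0.0.0.0/0 -> H6 at depth 0
  del 251.0.0.0/8 (clear depth 8)
  add 27.226.175.192/26 -> H1 at depth 26
  ? 27.226.172.1  path d0:H6→d1:-→d2:-→d3:-→d4:-→d5:-→d6:-→d7:-→d8:-→d9:-→d10:-→d11:-→d12:-→d13:-→d14:-→d15:-→d16:-→d17:-→d18:-→d19:-→d20:-→d21:-→d22:H0  best=H0
  add 251.105.133.0/24 -> H5 at depth 24
  add 27.226.0.0/16 -> H4 at depth 16
  ? 251.105.133.168  path d0:H6→d1:-→d2:-→d3:-→d4:-→d5:-→d6:-→d7:-→d8:-→d9:-→d10:-→d11:-→d12:-→d13:-→d14:-→d15:-→d16:-→d17:-→d18:-→d19:-→d20:H2→d21:-→d22:-→d23:-→d24:H5  best=H5

== LOOKUPS ==
["H2","H0","H5","H0","H5","H2","H5","H5","H0","H5"]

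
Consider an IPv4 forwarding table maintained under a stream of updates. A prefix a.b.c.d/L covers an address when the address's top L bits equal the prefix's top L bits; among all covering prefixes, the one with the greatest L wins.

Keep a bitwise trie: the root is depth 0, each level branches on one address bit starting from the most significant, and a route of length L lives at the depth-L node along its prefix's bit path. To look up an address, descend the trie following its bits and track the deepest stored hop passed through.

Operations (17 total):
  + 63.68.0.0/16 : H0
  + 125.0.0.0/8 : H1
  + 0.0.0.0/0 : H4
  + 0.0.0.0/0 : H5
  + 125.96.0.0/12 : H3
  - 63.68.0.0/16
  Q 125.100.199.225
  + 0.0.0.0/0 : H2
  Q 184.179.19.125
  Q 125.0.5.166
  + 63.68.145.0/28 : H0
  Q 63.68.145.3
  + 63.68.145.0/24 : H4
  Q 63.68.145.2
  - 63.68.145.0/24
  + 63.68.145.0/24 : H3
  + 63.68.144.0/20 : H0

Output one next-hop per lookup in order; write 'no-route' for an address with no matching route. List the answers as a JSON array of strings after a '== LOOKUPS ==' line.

Apply in order:
  + 63.68.0.0/16 (H0) depth=16
  + 125.0.0.0/8 (H1) depth=8
  + 0.0.0.0/0 (H4) depth=0
  + 0.0.0.0/0 (H5) depth=0
  + 125.96.0.0/12 (H3) depth=12
  del 63.68.0.0/16 (clear depth 16)
  lookup 125.100.199.225: bits 011111010110 walk d0:H5→d1:-→d2:-→d3:-→d4:-→d5:-→d6:-→d7:-→d8:H1→d9:-→d10:-→d11:-→d12:H3 -> H3
  + 0.0.0.0/0 (H2) depth=0
  lookup 184.179.19.125: bits ε walk d0:H2 -> H2
  lookup 125.0.5.166: bits 011111010 walk d0:H2→d1:-→d2:-→d3:-→d4:-→d5:-→d6:-→d7:-→d8:H1→d9:- -> H1
  + 63.68.145.0/28 (H0) depth=28
  lookup 63.68.145.3: bits 0011111101000100100100010000 walk d0:H2→d1:-→d2:-→d3:-→d4:-→d5:-→d6:-→d7:-→d8:-→d9:-→d10:-→d11:-→d12:-→d13:-→d14:-→d15:-→d16:-→d17:-→d18:-→d19:-→d20:-→d21:-→d22:-→d23:-→d24:-→d25:-→d26:-→d27:-→d28:H0 -> H0
  + 63.68.145.0/24 (H4) depth=24
  lookup 63.68.145.2: bits 0011111101000100100100010000 walk d0:H2→d1:-→d2:-→d3:-→d4:-→d5:-→d6:-→d7:-→d8:-→d9:-→d10:-→d11:-→d12:-→d13:-→d14:-→d15:-→d16:-→d17:-→d18:-→d19:-→d20:-→d21:-→d22:-→d23:-→d24:H4→d25:-→d26:-→d27:-→d28:H0 -> H0
  del 63.68.145.0/24 (clear depth 24)
  + 63.68.145.0/24 (H3) depth=24
  + 63.68.144.0/20 (H0) depth=20

== LOOKUPS ==
["H3","H2","H1","H0","H0"]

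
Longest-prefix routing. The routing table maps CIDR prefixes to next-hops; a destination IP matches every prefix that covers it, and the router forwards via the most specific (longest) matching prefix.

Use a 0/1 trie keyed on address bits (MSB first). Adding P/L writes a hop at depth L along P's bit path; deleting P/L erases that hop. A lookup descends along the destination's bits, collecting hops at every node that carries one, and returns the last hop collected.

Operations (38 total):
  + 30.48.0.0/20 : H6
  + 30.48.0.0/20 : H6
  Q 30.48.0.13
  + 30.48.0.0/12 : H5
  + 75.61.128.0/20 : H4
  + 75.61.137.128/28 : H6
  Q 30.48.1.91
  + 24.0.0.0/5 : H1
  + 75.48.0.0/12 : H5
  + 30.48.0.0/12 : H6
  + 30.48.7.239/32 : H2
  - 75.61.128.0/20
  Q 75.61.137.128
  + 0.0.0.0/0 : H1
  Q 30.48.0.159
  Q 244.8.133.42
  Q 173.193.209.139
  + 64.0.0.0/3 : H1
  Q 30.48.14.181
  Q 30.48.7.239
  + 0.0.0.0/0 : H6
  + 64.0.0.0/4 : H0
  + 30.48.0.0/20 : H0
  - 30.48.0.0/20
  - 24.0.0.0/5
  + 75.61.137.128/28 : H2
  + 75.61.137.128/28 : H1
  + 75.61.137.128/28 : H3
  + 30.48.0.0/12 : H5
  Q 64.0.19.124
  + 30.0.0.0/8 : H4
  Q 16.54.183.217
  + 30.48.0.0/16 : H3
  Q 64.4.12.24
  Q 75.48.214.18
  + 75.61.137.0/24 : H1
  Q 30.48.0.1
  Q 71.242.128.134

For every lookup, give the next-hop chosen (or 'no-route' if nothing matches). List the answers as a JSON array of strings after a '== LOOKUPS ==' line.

Apply in order:
  + 30.48.0.0/20 (H6) depth=20
  + 30.48.0.0/20 (H6) depth=20
  ? 30.48.0.13  path d0:-→d1:-→d2:-→d3:-→d4:-→d5:-→d6:-→d7:-→d8:-→d9:-→d10:-→d11:-→d12:-→d13:-→d14:-→d15:-→d16:-→d17:-→d18:-→d19:-→d20:H6  best=H6
  + 30.48.0.0/12 (H5) depth=12
  + 75.61.128.0/20 (H4) depth=20
  + 75.61.137.128/28 (H6) depth=28
  ? 30.48.1.91  path d0:-→d1:-→d2:-→d3:-→d4:-→d5:-→d6:-→d7:-→d8:-→d9:-→d10:-→d11:-→d12:H5→d13:-→d14:-→d15:-→d16:-→d17:-→d18:-→d19:-→d20:H6  best=H6
  + 24.0.0.0/5 (H1) depth=5
  + 75.48.0.0/12 (H5) depth=12
  + 30.48.0.0/12 (H6) depth=12
  + 30.48.7.239/32 (H2) depth=32
  del 75.61.128.0/20 (clear depth 20)
  ? 75.61.137.128  path d0:-→d1:-→d2:-→d3:-→d4:-→d5:-→d6:-→d7:-→d8:-→d9:-→d10:-→d11:-→d12:H5→d13:-→d14:-→d15:-→d16:-→d17:-→d18:-→d19:-→d20:-→d21:-→d22:-→d23:-→d24:-→d25:-→d26:-→d27:-→d28:H6  best=H6
  + 0.0.0.0/0 (H1) depth=0
  ? 30.48.0.159  path d0:H1→d1:-→d2:-→d3:-→d4:-→d5:H1→d6:-→d7:-→d8:-→d9:-→d10:-→d11:-→d12:H6→d13:-→d14:-→d15:-→d16:-→d17:-→d18:-→d19:-→d20:H6→d21:-  best=H6
  ? 244.8.133.42  path d0:H1  best=H1
  ? 173.193.209.139  path d0:H1  best=H1
  + 64.0.0.0/3 (H1) depth=3
  ? 30.48.14.181  path d0:H1→d1:-→d2:-→d3:-→d4:-→d5:H1→d6:-→d7:-→d8:-→d9:-→d10:-→d11:-→d12:H6→d13:-→d14:-→d15:-→d16:-→d17:-→d18:-→d19:-→d20:H6  best=H6
  ? 30.48.7.239  path d0:H1→d1:-→d2:-→d3:-→d4:-→d5:H1→d6:-→d7:-→d8:-→d9:-→d10:-→d11:-→d12:H6→d13:-→d14:-→d15:-→d16:-→d17:-→d18:-→d19:-→d20:H6→d21:-→d22:-→d23:-→d24:-→d25:-→d26:-→d27:-→d28:-→d29:-→d30:-→d31:-→d32:H2  best=H2
  + 0.0.0.0/0 (H6) depth=0
  + 64.0.0.0/4 (H0) depth=4
  + 30.48.0.0/20 (H0) depth=20
  del 30.48.0.0/20 (clear depth 20)
  del 24.0.0.0/5 (clear depth 5)
  + 75.61.137.128/28 (H2) depth=28
  + 75.61.137.128/28 (H1) depth=28
  + 75.61.137.128/28 (H3) depth=28
  + 30.48.0.0/12 (H5) depth=12
  ? 64.0.19.124  path d0:H6→d1:-→d2:-→d3:H1→d4:H0  best=H0
  + 30.0.0.0/8 (H4) depth=8
  ? 16.54.183.217  path d0:H6→d1:-→d2:-→d3:-→d4:-  best=H6
  + 30.48.0.0/16 (H3) depth=16
  ? 64.4.12.24  path d0:H6→d1:-→d2:-→d3:H1→d4:H0  best=H0
  ? 75.48.214.18  path d0:H6→d1:-→d2:-→d3:H1→d4:H0→d5:-→d6:-→d7:-→d8:-→d9:-→d10:-→d11:-→d12:H5  best=H5
  + 75.61.137.0/24 (H1) depth=24
  ? 30.48.0.1  path d0:H6→d1:-→d2:-→d3:-→d4:-→d5:-→d6:-→d7:-→d8:H4→d9:-→d10:-→d11:-→d12:H5→d13:-→d14:-→d15:-→d16:H3→d17:-→d18:-→d19:-→d20:-→d21:-  best=H3
  ? 71.242.128.134  path d0:H6→d1:-→d2:-→d3:H1→d4:H0  best=H0

== LOOKUPS ==
["H6","H6","H6","H6","H1","H1","H6","H2","H0","H6","H0","H5","H3","H0"]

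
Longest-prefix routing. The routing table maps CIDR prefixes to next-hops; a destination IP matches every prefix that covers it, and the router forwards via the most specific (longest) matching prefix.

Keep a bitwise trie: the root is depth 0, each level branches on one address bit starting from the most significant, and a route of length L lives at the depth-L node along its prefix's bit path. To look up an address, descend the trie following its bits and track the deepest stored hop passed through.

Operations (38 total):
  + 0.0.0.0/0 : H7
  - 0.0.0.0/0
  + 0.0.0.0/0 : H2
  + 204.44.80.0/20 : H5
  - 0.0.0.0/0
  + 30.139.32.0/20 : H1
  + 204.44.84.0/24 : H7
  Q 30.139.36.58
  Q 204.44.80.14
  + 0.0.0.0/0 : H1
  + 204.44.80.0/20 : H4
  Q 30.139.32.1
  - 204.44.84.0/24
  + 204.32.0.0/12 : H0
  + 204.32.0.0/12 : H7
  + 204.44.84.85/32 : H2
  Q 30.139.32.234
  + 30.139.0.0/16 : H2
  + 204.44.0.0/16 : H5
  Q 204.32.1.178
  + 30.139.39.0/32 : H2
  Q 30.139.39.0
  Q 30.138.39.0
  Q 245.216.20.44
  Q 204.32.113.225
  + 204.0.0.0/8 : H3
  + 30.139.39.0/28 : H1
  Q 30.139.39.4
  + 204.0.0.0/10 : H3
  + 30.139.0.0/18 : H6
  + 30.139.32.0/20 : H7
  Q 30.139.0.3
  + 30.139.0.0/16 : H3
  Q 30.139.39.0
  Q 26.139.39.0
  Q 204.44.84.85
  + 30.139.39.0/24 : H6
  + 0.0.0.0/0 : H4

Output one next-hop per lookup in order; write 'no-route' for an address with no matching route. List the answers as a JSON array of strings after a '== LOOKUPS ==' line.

Trace:
  add 0.0.0.0/0 -> H7 at depth 0
  - 0.0.0.0/0 clear@0
  add 0.0.0.0/0 -> H2 at depth 0
  add 204.44.80.0/20 -> H5 at depth 20
  - 0.0.0.0/0 clear@0
  add 30.139.32.0/20 -> H1 at depth 20
  add 204.44.84.0/24 -> H7 at depth 24
  ? 30.139.36.58  path d0:-→d1:-→d2:-→d3:-→d4:-→d5:-→d6:-→d7:-→d8:-→d9:-→d10:-→d11:-→d12:-→d13:-→d14:-→d15:-→d16:-→d17:-→d18:-→d19:-→d20:H1  best=H1
  ? 204.44.80.14  path d0:-→d1:-→d2:-→d3:-→d4:-→d5:-→d6:-→d7:-→d8:-→d9:-→d10:-→d11:-→d12:-→d13:-→d14:-→d15:-→d16:-→d17:-→d18:-→d19:-→d20:H5→d21:-  best=H5
  add 0.0.0.0/0 -> H1 at depth 0
  add 204.44.80.0/20 -> H4 at depth 20
  ? 30.139.32.1  path d0:H1→d1:-→d2:-→d3:-→d4:-→d5:-→d6:-→d7:-→d8:-→d9:-→d10:-→d11:-→d12:-→d13:-→d14:-→d15:-→d16:-→d17:-→d18:-→d19:-→d20:H1  best=H1
  - 204.44.84.0/24 clear@24
  add 204.32.0.0/12 -> H0 at depth 12
  add 204.32.0.0/12 -> H7 at depth 12
  add 204.44.84.85/32 -> H2 at depth 32
  ? 30.139.32.234  path d0:H1→d1:-→d2:-→d3:-→d4:-→d5:-→d6:-→d7:-→d8:-→d9:-→d10:-→d11:-→d12:-→d13:-→d14:-→d15:-→d16:-→d17:-→d18:-→d19:-→d20:H1  best=H1
  add 30.139.0.0/16 -> H2 at depth 16
  add 204.44.0.0/16 -> H5 at depth 16
  ? 204.32.1.178  path d0:H1→d1:-→d2:-→d3:-→d4:-→d5:-→d6:-→d7:-→d8:-→d9:-→d10:-→d11:-→d12:H7  best=H7
  add 30.139.39.0/32 -> H2 at depth 32
  ? 30.139.39.0  path d0:H1→d1:-→d2:-→d3:-→d4:-→d5:-→d6:-→d7:-→d8:-→d9:-→d10:-→d11:-→d12:-→d13:-→d14:-→d15:-→d16:H2→d17:-→d18:-→d19:-→d20:H1→d21:-→d22:-→d23:-→d24:-→d25:-→d26:-→d27:-→d28:-→d29:-→d30:-→d31:-→d32:H2  best=H2
  ? 30.138.39.0  path d0:H1→d1:-→d2:-→d3:-→d4:-→d5:-→d6:-→d7:-→d8:-→d9:-→d10:-→d11:-→d12:-→d13:-→d14:-→d15:-  best=H1
  ? 245.216.20.44  path d0:H1→d1:-→d2:-  best=H1
  ? 204.32.113.225  path d0:H1→d1:-→d2:-→d3:-→d4:-→d5:-→d6:-→d7:-→d8:-→d9:-→d10:-→d11:-→d12:H7  best=H7
  add 204.0.0.0/8 -> H3 at depth 8
  add 30.139.39.0/28 -> H1 at depth 28
  ? 30.139.39.4  path d0:H1→d1:-→d2:-→d3:-→d4:-→d5:-→d6:-→d7:-→d8:-→d9:-→d10:-→d11:-→d12:-→d13:-→d14:-→d15:-→d16:H2→d17:-→d18:-→d19:-→d20:H1→d21:-→d22:-→d23:-→d24:-→d25:-→d26:-→d27:-→d28:H1→d29:-  best=H1
  add 204.0.0.0/10 -> H3 at depth 10
  add 30.139.0.0/18 -> H6 at depth 18
  add 30.139.32.0/20 -> H7 at depth 20
  ? 30.139.0.3  path d0:H1→d1:-→d2:-→d3:-→d4:-→d5:-→d6:-→d7:-→d8:-→d9:-→d10:-→d11:-→d12:-→d13:-→d14:-→d15:-→d16:H2→d17:-→d18:H6  best=H6
  add 30.139.0.0/16 -> H3 at depth 16
  ? 30.139.39.0  path d0:H1→d1:-→d2:-→d3:-→d4:-→d5:-→d6:-→d7:-→d8:-→d9:-→d10:-→d11:-→d12:-→d13:-→d14:-→d15:-→d16:H3→d17:-→d18:H6→d19:-→d20:H7→d21:-→d22:-→d23:-→d24:-→d25:-→d26:-→d27:-→d28:H1→d29:-→d30:-→d31:-→d32:H2  best=H2
  ? 26.139.39.0  path d0:H1→d1:-→d2:-→d3:-→d4:-→d5:-  best=H1
  ? 204.44.84.85  path d0:H1→d1:-→d2:-→d3:-→d4:-→d5:-→d6:-→d7:-→d8:H3→d9:-→d10:H3→d11:-→d12:H7→d13:-→d14:-→d15:-→d16:H5→d17:-→d18:-→d19:-→d20:H4→d21:-→d22:-→d23:-→d24:-→d25:-→d26:-→d27:-→d28:-→d29:-→d30:-→d31:-→d32:H2  best=H2
  add 30.139.39.0/24 -> H6 at depth 24
  add 0.0.0.0/0 -> H4 at depth 0

== LOOKUPS ==
["H1","H5","H1","H1","H7","H2","H1","H1","H7","H1","H6","H2","H1","H2"]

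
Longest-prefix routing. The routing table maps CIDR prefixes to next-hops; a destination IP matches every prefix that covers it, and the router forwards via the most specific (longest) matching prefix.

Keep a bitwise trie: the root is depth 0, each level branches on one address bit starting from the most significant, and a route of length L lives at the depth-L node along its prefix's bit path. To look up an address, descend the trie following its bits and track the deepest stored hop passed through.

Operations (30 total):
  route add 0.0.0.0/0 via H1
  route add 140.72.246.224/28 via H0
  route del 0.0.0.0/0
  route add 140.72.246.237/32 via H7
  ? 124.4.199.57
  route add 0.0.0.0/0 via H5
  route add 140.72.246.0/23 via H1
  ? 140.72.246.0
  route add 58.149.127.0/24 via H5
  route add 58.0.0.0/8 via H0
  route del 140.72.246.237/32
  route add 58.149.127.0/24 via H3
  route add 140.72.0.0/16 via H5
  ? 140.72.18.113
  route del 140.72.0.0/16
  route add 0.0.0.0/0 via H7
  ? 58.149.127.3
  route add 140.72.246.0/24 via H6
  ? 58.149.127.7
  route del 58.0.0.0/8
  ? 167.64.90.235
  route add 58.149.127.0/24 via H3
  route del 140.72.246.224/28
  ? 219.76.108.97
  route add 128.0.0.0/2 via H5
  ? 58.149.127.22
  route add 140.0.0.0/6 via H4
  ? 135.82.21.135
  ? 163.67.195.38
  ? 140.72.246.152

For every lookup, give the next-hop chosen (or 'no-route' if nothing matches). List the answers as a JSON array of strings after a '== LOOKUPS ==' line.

Trace:
  add 0.0.0.0/0 -> H1 at depth 0
  add 140.72.246.224/28 -> H0 at depth 28
  del 0.0.0.0/0 (clear depth 0)
  add 140.72.246.237/32 -> H7 at depth 32
  Q 124.4.199.57: descend ε ; hops seen [∅] ; pick no-route
  add 0.0.0.0/0 -> H5 at depth 0
  add 140.72.246.0/23 -> H1 at depth 23
  Q 140.72.246.0: descend 100011000100100011110110 ; hops seen [H5,H1] ; pick H1
  add 58.149.127.0/24 -> H5 at depth 24
  add 58.0.0.0/8 -> H0 at depth 8
  del 140.72.246.237/32 (clear depth 32)
  add 58.149.127.0/24 -> H3 at depth 24
  add 140.72.0.0/16 -> H5 at depth 16
  Q 140.72.18.113: descend 1000110001001000 ; hops seen [H5,H5] ; pick H5
  del 140.72.0.0/16 (clear depth 16)
  add 0.0.0.0/0 -> H7 at depth 0
  Q 58.149.127.3: descend 001110101001010101111111 ; hops seen [H7,H0,H3] ; pick H3
  add 140.72.246.0/24 -> H6 at depth 24
  Q 58.149.127.7: descend 001110101001010101111111 ; hops seen [H7,H0,H3] ; pick H3
  del 58.0.0.0/8 (clear depth 8)
  Q 167.64.90.235: descend 10 ; hops seen [H7] ; pick H7
  add 58.149.127.0/24 -> H3 at depth 24
  del 140.72.246.224/28 (clear depth 28)
  Q 219.76.108.97: descend 1 ; hops seen [H7] ; pick H7
  add 128.0.0.0/2 -> H5 at depth 2
  Q 58.149.127.22: descend 001110101001010101111111 ; hops seen [H7,H3] ; pick H3
  add 140.0.0.0/6 -> H4 at depth 6
  Q 135.82.21.135: descend 1000 ; hops seen [H7,H5] ; pick H5
  Q 163.67.195.38: descend 10 ; hops seen [H7,H5] ; pick H5
  Q 140.72.246.152: descend 1000110001001000111101101 ; hops seen [H7,H5,H4,H1,H6] ; pick H6

== LOOKUPS ==
["no-route","H1","H5","H3","H3","H7","H7","H3","H5","H5","H6"]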